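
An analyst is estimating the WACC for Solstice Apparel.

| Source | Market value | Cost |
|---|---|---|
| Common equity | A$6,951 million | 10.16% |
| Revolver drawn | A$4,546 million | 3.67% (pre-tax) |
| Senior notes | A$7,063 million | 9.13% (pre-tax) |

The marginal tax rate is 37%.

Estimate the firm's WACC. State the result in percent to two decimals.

Total capital V = 6951 + 4546 + 7063 = 18560.
Equity: weight = 6951/18560 = 0.3745; cost = 10.16%.
Revolver drawn: weight = 4546/18560 = 0.2449; after-tax cost = 3.67% × (1 − 37%) = 2.3121%.
Senior notes: weight = 7063/18560 = 0.3805; after-tax cost = 9.13% × (1 − 37%) = 5.7519%.
WACC = 0.3745 × 10.1600% + 0.2449 × 2.3121% + 0.3805 × 5.7519% = 6.5603%.

6.56%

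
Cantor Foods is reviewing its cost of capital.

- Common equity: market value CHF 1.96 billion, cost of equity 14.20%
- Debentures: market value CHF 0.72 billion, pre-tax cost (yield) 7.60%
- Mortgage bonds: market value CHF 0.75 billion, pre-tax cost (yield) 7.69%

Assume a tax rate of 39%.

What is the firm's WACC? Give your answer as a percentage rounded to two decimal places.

10.11%

Total capital V = 1.96 + 0.72 + 0.75 = 3.43.
Equity: weight = 1.96/3.43 = 0.5714; cost = 14.2%.
Debentures: weight = 0.72/3.43 = 0.2099; after-tax cost = 7.6% × (1 − 39%) = 4.6360%.
Mortgage bonds: weight = 0.75/3.43 = 0.2187; after-tax cost = 7.69% × (1 − 39%) = 4.6909%.
WACC = 0.5714 × 14.2000% + 0.2099 × 4.6360% + 0.2187 × 4.6909% = 10.1131%.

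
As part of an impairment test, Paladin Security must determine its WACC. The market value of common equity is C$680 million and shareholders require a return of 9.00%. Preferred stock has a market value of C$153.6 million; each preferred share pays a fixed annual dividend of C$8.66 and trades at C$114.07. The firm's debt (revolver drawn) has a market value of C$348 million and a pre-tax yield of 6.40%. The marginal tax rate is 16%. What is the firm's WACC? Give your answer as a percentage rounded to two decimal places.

7.75%

Cost of preferred: Rp = 8.66 / 114.07 = 7.5918%.
Total capital V = 680 + 153.6 + 348 = 1181.6.
Equity: weight = 680/1181.6 = 0.5755; cost = 9%.
Preferred: weight = 153.6/1181.6 = 0.1300; cost = 7.5918%.
Revolver drawn: weight = 348/1181.6 = 0.2945; after-tax cost = 6.4% × (1 − 16%) = 5.3760%.
WACC = 0.5755 × 9.0000% + 0.1300 × 7.5918% + 0.2945 × 5.3760% = 7.7496%.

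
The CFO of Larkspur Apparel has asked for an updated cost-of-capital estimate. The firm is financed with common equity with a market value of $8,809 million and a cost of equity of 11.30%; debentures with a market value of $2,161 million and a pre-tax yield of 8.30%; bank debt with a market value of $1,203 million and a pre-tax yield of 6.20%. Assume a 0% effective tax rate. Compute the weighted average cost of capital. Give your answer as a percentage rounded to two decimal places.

10.26%

Total capital V = 8809 + 2161 + 1203 = 12173.
Equity: weight = 8809/12173 = 0.7237; cost = 11.3%.
Debentures: weight = 2161/12173 = 0.1775; after-tax cost = 8.3% × (1 − 0%) = 8.3000%.
Bank debt: weight = 1203/12173 = 0.0988; after-tax cost = 6.2% × (1 − 0%) = 6.2000%.
WACC = 0.7237 × 11.3000% + 0.1775 × 8.3000% + 0.0988 × 6.2000% = 10.2634%.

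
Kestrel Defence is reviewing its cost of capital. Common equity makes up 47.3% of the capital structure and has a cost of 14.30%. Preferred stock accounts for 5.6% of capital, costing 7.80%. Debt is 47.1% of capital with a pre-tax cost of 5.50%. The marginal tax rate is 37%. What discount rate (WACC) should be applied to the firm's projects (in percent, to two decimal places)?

After-tax cost of debt = 5.5% × (1 − 37%) = 3.4650%.
WACC = 0.473 × 14.3000% + 0.056 × 7.8000% + 0.471 × 3.4650% = 8.8327%.

8.83%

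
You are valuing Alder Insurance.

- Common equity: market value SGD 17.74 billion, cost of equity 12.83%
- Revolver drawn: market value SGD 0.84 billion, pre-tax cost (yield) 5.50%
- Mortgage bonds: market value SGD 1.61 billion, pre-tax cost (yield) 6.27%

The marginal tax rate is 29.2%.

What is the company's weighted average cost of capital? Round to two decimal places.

Total capital V = 17.74 + 0.84 + 1.61 = 20.19.
Equity: weight = 17.74/20.19 = 0.8787; cost = 12.83%.
Revolver drawn: weight = 0.84/20.19 = 0.0416; after-tax cost = 5.5% × (1 − 29.2%) = 3.8940%.
Mortgage bonds: weight = 1.61/20.19 = 0.0797; after-tax cost = 6.27% × (1 − 29.2%) = 4.4392%.
WACC = 0.8787 × 12.8300% + 0.0416 × 3.8940% + 0.0797 × 4.4392% = 11.7891%.

11.79%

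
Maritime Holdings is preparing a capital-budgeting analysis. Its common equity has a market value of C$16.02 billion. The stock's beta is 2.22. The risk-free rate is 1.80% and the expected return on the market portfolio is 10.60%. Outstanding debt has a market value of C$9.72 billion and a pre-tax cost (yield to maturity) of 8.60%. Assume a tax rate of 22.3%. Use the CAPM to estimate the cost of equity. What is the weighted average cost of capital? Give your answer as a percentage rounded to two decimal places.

Market risk premium = 10.6% − 1.8% = 8.8%.
Cost of equity via CAPM: Re = 1.8% + 2.22 × 8.8% = 21.3360%.
Total capital V = 16.02 + 9.72 = 25.74.
Equity: weight = 16.02/25.74 = 0.6224; cost = 21.336%.
Debt: weight = 9.72/25.74 = 0.3776; after-tax cost = 8.6% × (1 − 22.3%) = 6.6822%.
WACC = 0.6224 × 21.3360% + 0.3776 × 6.6822% = 15.8024%.

15.80%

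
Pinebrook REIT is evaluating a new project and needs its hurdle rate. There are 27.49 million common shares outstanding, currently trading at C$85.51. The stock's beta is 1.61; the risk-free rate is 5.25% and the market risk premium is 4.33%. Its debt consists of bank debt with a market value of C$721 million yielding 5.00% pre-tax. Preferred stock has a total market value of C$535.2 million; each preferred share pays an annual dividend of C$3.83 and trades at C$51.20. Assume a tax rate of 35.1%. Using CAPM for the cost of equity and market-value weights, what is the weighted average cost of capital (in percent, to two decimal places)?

9.72%

Cost of equity via CAPM: Re = 5.25% + 1.61 × 4.33% = 12.2213%.
Cost of preferred: Rp = 3.83 / 51.2 = 7.4805%.
Market value of equity E = 85.51 × 27.49m = 2350.6699m.
Total capital V = 2350.6699 + 535.2 + 721 = 3606.8699.
Equity: weight = 2350.6699/3606.8699 = 0.6517; cost = 12.2213%.
Preferred: weight = 535.2/3606.8699 = 0.1484; cost = 7.4805%.
Bank debt: weight = 721/3606.8699 = 0.1999; after-tax cost = 5% × (1 − 35.1%) = 3.2450%.
WACC = 0.6517 × 12.2213% + 0.1484 × 7.4805% + 0.1999 × 3.2450% = 9.7235%.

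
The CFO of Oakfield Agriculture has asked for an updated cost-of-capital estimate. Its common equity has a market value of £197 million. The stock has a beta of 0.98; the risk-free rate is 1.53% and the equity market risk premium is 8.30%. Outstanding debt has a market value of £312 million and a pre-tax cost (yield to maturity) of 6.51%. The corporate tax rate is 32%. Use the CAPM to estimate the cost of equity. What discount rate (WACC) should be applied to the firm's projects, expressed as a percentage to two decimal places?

6.45%

Cost of equity via CAPM: Re = 1.53% + 0.98 × 8.3% = 9.6640%.
Total capital V = 197 + 312 = 509.
Equity: weight = 197/509 = 0.3870; cost = 9.664%.
Debt: weight = 312/509 = 0.6130; after-tax cost = 6.51% × (1 − 32%) = 4.4268%.
WACC = 0.3870 × 9.6640% + 0.6130 × 4.4268% = 6.4538%.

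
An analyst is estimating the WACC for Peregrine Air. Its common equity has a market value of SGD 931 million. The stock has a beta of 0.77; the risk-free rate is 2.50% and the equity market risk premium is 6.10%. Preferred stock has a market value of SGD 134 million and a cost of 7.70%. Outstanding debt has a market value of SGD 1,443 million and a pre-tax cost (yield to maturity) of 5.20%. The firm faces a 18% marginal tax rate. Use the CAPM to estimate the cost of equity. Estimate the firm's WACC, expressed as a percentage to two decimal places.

Cost of equity via CAPM: Re = 2.5% + 0.77 × 6.1% = 7.1970%.
Total capital V = 931 + 134 + 1443 = 2508.
Equity: weight = 931/2508 = 0.3712; cost = 7.197%.
Preferred: weight = 134/2508 = 0.0534; cost = 7.7%.
Debt: weight = 1443/2508 = 0.5754; after-tax cost = 5.2% × (1 − 18%) = 4.2640%.
WACC = 0.3712 × 7.1970% + 0.0534 × 7.7000% + 0.5754 × 4.2640% = 5.5363%.

5.54%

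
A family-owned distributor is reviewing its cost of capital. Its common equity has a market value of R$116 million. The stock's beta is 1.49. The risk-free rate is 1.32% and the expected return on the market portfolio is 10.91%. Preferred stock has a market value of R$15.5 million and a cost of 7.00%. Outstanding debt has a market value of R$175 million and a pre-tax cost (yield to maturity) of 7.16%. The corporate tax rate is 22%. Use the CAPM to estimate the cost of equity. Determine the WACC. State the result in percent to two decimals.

9.45%

Market risk premium = 10.91% − 1.32% = 9.59%.
Cost of equity via CAPM: Re = 1.32% + 1.49 × 9.59% = 15.6091%.
Total capital V = 116 + 15.5 + 175 = 306.5.
Equity: weight = 116/306.5 = 0.3785; cost = 15.6091%.
Preferred: weight = 15.5/306.5 = 0.0506; cost = 7%.
Debt: weight = 175/306.5 = 0.5710; after-tax cost = 7.16% × (1 − 22%) = 5.5848%.
WACC = 0.3785 × 15.6091% + 0.0506 × 7.0000% + 0.5710 × 5.5848% = 9.4502%.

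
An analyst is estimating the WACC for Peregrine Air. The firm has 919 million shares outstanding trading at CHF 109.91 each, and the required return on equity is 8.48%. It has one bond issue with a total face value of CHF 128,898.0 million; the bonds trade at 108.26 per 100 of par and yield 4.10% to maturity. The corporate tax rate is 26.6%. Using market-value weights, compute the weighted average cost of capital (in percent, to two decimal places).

Market value of equity E = 109.91 × 919m = 101007.29m. Market value of debt D = 128898m × 108.26/100 = 139544.9748m.
Total capital V = 101007.29 + 139544.9748 = 240552.2648.
Equity: weight = 101007.29/240552.2648 = 0.4199; cost = 8.48%.
Bonds outstanding: weight = 139544.9748/240552.2648 = 0.5801; after-tax cost = 4.1% × (1 − 26.6%) = 3.0094%.
WACC = 0.4199 × 8.4800% + 0.5801 × 3.0094% = 5.3065%.

5.31%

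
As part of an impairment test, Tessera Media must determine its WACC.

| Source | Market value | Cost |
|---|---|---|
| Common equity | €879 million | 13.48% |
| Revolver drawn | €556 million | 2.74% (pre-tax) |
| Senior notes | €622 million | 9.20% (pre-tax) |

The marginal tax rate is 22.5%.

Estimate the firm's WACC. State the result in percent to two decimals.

8.49%

Total capital V = 879 + 556 + 622 = 2057.
Equity: weight = 879/2057 = 0.4273; cost = 13.48%.
Revolver drawn: weight = 556/2057 = 0.2703; after-tax cost = 2.74% × (1 − 22.5%) = 2.1235%.
Senior notes: weight = 622/2057 = 0.3024; after-tax cost = 9.2% × (1 − 22.5%) = 7.1300%.
WACC = 0.4273 × 13.4800% + 0.2703 × 2.1235% + 0.3024 × 7.1300% = 8.4903%.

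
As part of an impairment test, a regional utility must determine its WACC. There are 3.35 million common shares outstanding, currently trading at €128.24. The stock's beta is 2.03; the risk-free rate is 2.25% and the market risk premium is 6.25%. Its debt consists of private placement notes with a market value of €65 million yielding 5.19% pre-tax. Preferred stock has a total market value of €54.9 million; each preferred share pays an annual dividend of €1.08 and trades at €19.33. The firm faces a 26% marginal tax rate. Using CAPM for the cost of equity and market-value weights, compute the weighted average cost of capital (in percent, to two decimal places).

Cost of equity via CAPM: Re = 2.25% + 2.03 × 6.25% = 14.9375%.
Cost of preferred: Rp = 1.08 / 19.33 = 5.5872%.
Market value of equity E = 128.24 × 3.35m = 429.604m.
Total capital V = 429.604 + 54.9 + 65 = 549.504.
Equity: weight = 429.604/549.504 = 0.7818; cost = 14.9375%.
Preferred: weight = 54.9/549.504 = 0.0999; cost = 5.5872%.
Private placement notes: weight = 65/549.504 = 0.1183; after-tax cost = 5.19% × (1 − 26%) = 3.8406%.
WACC = 0.7818 × 14.9375% + 0.0999 × 5.5872% + 0.1183 × 3.8406% = 12.6907%.

12.69%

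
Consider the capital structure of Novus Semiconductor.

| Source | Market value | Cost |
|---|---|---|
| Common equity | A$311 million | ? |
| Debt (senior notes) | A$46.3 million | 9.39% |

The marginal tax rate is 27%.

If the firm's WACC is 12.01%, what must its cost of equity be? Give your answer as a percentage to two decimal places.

12.78%

Total capital V = 311 + 46.3 = 357.3.
Equity weight = 311/357.3 = 0.8704.
Senior notes weight = 46.3/357.3 = 0.1296.
Debt contribution = 0.1296 × 9.39% × (1 − 27%) = 0.8883%.
Required equity contribution = 12.01% − 0.8883% = 11.1217%.
Re = 11.1217% / 0.8704 = 12.7775%.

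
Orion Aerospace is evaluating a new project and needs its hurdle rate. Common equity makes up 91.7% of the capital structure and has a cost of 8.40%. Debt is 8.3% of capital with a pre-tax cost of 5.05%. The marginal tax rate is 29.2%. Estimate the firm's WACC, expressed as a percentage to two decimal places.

8.00%

After-tax cost of debt = 5.05% × (1 − 29.2%) = 3.5754%.
WACC = 0.917 × 8.4000% + 0.083 × 3.5754% = 7.9996%.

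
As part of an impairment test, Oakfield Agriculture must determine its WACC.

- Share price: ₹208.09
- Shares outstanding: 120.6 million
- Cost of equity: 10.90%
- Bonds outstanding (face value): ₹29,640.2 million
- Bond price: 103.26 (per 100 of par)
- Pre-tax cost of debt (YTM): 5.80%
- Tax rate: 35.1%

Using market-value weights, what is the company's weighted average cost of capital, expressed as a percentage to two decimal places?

6.98%

Market value of equity E = 208.09 × 120.6m = 25095.654m. Market value of debt D = 29640.2m × 103.26/100 = 30606.47052m.
Total capital V = 25095.654 + 30606.47052 = 55702.12452.
Equity: weight = 25095.654/55702.12452 = 0.4505; cost = 10.9%.
Bonds outstanding: weight = 30606.47052/55702.12452 = 0.5495; after-tax cost = 5.8% × (1 − 35.1%) = 3.7642%.
WACC = 0.4505 × 10.9000% + 0.5495 × 3.7642% = 6.9791%.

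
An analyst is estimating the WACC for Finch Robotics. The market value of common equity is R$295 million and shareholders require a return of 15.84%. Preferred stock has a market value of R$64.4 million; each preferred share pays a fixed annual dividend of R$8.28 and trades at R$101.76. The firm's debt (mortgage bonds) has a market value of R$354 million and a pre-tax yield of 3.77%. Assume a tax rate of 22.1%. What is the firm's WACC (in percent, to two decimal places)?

Cost of preferred: Rp = 8.28 / 101.76 = 8.1368%.
Total capital V = 295 + 64.4 + 354 = 713.4.
Equity: weight = 295/713.4 = 0.4135; cost = 15.84%.
Preferred: weight = 64.4/713.4 = 0.0903; cost = 8.1368%.
Mortgage bonds: weight = 354/713.4 = 0.4962; after-tax cost = 3.77% × (1 − 22.1%) = 2.9368%.
WACC = 0.4135 × 15.8400% + 0.0903 × 8.1368% + 0.4962 × 2.9368% = 8.7419%.

8.74%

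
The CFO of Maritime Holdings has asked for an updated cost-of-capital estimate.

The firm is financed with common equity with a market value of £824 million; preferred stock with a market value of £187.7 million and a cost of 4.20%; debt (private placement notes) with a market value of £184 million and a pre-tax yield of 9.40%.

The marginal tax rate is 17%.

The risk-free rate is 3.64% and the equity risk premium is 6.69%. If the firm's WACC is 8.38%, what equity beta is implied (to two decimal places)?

0.87

Total capital V = 824 + 187.7 + 184 = 1195.7.
Equity weight = 824/1195.7 = 0.6891.
Preferred weight = 187.7/1195.7 = 0.1570.
Private placement notes weight = 184/1195.7 = 0.1539.
Debt contribution = 0.1539 × 9.4% × (1 − 17%) = 1.2006%.
Preferred contribution = 0.1570 × 4.2% = 0.6593%.
Required equity contribution = 8.38% − 1.8599% = 6.5201%  ⇒  Re = 9.4612%.
CAPM: 9.4612% = 3.64% + β × 6.69%  ⇒  β = 0.8701.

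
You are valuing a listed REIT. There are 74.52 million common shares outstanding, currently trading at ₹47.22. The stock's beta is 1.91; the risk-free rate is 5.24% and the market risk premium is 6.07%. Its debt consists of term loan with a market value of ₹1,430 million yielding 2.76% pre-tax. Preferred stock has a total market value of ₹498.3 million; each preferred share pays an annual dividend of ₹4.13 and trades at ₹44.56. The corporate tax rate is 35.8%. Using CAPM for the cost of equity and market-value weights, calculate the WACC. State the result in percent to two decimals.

12.19%

Cost of equity via CAPM: Re = 5.24% + 1.91 × 6.07% = 16.8337%.
Cost of preferred: Rp = 4.13 / 44.56 = 9.2684%.
Market value of equity E = 47.22 × 74.52m = 3518.8344m.
Total capital V = 3518.8344 + 498.3 + 1430 = 5447.1344.
Equity: weight = 3518.8344/5447.1344 = 0.6460; cost = 16.8337%.
Preferred: weight = 498.3/5447.1344 = 0.0915; cost = 9.2684%.
Term loan: weight = 1430/5447.1344 = 0.2625; after-tax cost = 2.76% × (1 − 35.8%) = 1.7719%.
WACC = 0.6460 × 16.8337% + 0.0915 × 9.2684% + 0.2625 × 1.7719% = 12.1876%.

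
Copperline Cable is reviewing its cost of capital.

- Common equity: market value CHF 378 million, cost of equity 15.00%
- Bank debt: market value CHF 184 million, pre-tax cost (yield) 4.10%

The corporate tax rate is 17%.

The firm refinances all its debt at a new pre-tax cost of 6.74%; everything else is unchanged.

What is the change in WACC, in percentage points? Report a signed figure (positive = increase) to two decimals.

+0.72 pp

Current WACC:
Total capital V = 378 + 184 = 562.
Equity: weight = 378/562 = 0.6726; cost = 15%.
Bank debt: weight = 184/562 = 0.3274; after-tax cost = 4.1% × (1 − 17%) = 3.4030%.
WACC = 0.6726 × 15.0000% + 0.3274 × 3.4030% = 11.2031%.
After the change:
Total capital V = 378 + 184 = 562.
Equity: weight = 378/562 = 0.6726; cost = 15%.
Bank debt: weight = 184/562 = 0.3274; after-tax cost = 6.74% × (1 − 17%) = 5.5942%.
WACC = 0.6726 × 15.0000% + 0.3274 × 5.5942% = 11.9205%.
Change in WACC = 11.9205% − 11.2031% = 0.7174 pp.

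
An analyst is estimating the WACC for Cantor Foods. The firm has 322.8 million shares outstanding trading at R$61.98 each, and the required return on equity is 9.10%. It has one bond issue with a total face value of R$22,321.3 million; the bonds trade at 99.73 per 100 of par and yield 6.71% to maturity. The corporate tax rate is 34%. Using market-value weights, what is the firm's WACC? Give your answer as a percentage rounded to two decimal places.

Market value of equity E = 61.98 × 322.8m = 20007.144m. Market value of debt D = 22321.3m × 99.73/100 = 22261.03249m.
Total capital V = 20007.144 + 22261.03249 = 42268.17649.
Equity: weight = 20007.144/42268.17649 = 0.4733; cost = 9.1%.
Bonds outstanding: weight = 22261.03249/42268.17649 = 0.5267; after-tax cost = 6.71% × (1 − 34%) = 4.4286%.
WACC = 0.4733 × 9.1000% + 0.5267 × 4.4286% = 6.6398%.

6.64%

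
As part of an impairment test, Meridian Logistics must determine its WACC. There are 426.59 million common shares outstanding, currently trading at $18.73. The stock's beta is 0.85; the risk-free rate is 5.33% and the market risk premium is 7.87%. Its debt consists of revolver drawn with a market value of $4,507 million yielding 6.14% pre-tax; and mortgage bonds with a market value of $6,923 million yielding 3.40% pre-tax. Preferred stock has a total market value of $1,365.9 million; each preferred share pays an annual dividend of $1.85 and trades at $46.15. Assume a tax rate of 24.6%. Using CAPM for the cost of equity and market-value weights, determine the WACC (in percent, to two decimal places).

6.74%

Cost of equity via CAPM: Re = 5.33% + 0.85 × 7.87% = 12.0195%.
Cost of preferred: Rp = 1.85 / 46.15 = 4.0087%.
Market value of equity E = 18.73 × 426.59m = 7990.0307m.
Total capital V = 7990.0307 + 1365.9 + 4507 + 6923 = 20785.9307.
Equity: weight = 7990.0307/20785.9307 = 0.3844; cost = 12.0195%.
Preferred: weight = 1365.9/20785.9307 = 0.0657; cost = 4.0087%.
Revolver drawn: weight = 4507/20785.9307 = 0.2168; after-tax cost = 6.14% × (1 − 24.6%) = 4.6296%.
Mortgage bonds: weight = 6923/20785.9307 = 0.3331; after-tax cost = 3.4% × (1 − 24.6%) = 2.5636%.
WACC = 0.3844 × 12.0195% + 0.0657 × 4.0087% + 0.2168 × 4.6296% + 0.3331 × 2.5636% = 6.7413%.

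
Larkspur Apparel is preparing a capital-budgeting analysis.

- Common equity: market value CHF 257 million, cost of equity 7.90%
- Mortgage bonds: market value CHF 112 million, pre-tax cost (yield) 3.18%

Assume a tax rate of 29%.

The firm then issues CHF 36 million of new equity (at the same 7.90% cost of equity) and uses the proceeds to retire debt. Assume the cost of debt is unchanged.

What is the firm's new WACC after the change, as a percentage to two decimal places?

After the change:
Total capital V = 293 + 76 = 369.
Equity: weight = 293/369 = 0.7940; cost = 7.9%.
Mortgage bonds: weight = 76/369 = 0.2060; after-tax cost = 3.18% × (1 − 29%) = 2.2578%.
WACC = 0.7940 × 7.9000% + 0.2060 × 2.2578% = 6.7379%.

6.74%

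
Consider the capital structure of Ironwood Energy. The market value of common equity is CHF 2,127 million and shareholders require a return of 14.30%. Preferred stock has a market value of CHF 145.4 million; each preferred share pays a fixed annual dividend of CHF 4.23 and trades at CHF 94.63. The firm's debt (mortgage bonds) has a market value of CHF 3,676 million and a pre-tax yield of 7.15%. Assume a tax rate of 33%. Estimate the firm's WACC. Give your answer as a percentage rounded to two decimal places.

Cost of preferred: Rp = 4.23 / 94.63 = 4.4700%.
Total capital V = 2127 + 145.4 + 3676 = 5948.4.
Equity: weight = 2127/5948.4 = 0.3576; cost = 14.3%.
Preferred: weight = 145.4/5948.4 = 0.0244; cost = 4.47%.
Mortgage bonds: weight = 3676/5948.4 = 0.6180; after-tax cost = 7.15% × (1 − 33%) = 4.7905%.
WACC = 0.3576 × 14.3000% + 0.0244 × 4.4700% + 0.6180 × 4.7905% = 8.1830%.

8.18%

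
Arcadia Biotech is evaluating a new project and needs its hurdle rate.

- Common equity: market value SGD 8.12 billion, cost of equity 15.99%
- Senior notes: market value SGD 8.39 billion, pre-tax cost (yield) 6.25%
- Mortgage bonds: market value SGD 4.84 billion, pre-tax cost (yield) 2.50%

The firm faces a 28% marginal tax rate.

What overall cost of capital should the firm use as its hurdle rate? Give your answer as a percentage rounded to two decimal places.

8.26%

Total capital V = 8.12 + 8.39 + 4.84 = 21.35.
Equity: weight = 8.12/21.35 = 0.3803; cost = 15.99%.
Senior notes: weight = 8.39/21.35 = 0.3930; after-tax cost = 6.25% × (1 − 28%) = 4.5000%.
Mortgage bonds: weight = 4.84/21.35 = 0.2267; after-tax cost = 2.5% × (1 − 28%) = 1.8000%.
WACC = 0.3803 × 15.9900% + 0.3930 × 4.5000% + 0.2267 × 1.8000% = 8.2579%.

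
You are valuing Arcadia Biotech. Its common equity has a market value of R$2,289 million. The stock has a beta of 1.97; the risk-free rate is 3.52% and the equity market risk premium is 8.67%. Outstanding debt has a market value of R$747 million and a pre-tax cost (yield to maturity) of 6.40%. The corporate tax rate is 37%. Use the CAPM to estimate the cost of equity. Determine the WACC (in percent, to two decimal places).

Cost of equity via CAPM: Re = 3.52% + 1.97 × 8.67% = 20.5999%.
Total capital V = 2289 + 747 = 3036.
Equity: weight = 2289/3036 = 0.7540; cost = 20.5999%.
Debt: weight = 747/3036 = 0.2460; after-tax cost = 6.4% × (1 − 37%) = 4.0320%.
WACC = 0.7540 × 20.5999% + 0.2460 × 4.0320% = 16.5234%.

16.52%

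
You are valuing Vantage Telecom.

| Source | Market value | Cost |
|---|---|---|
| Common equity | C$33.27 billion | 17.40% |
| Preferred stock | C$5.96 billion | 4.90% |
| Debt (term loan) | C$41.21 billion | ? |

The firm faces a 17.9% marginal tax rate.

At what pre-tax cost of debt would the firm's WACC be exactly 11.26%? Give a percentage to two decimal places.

Total capital V = 33.27 + 5.96 + 41.21 = 80.44.
Equity weight = 33.27/80.44 = 0.4136.
Preferred weight = 5.96/80.44 = 0.0741.
Term loan weight = 41.21/80.44 = 0.5123.
Equity contribution = 0.4136 × 17.4% = 7.1966%.
Preferred contribution = 0.0741 × 4.9% = 0.3631%.
Remaining for debt = 11.26% − 7.5597% = 3.7003%.
Rd × (1 − 17.9%) × 0.5123 = 3.7003%  ⇒  Rd = 8.7976%.

8.80%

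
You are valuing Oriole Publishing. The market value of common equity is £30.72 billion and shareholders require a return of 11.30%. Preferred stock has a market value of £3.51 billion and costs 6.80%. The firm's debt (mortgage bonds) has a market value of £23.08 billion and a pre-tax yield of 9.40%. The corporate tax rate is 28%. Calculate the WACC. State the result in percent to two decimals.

Total capital V = 30.72 + 3.51 + 23.08 = 57.31.
Equity: weight = 30.72/57.31 = 0.5360; cost = 11.3%.
Preferred: weight = 3.51/57.31 = 0.0612; cost = 6.8%.
Mortgage bonds: weight = 23.08/57.31 = 0.4027; after-tax cost = 9.4% × (1 − 28%) = 6.7680%.
WACC = 0.5360 × 11.3000% + 0.0612 × 6.8000% + 0.4027 × 6.7680% = 9.1993%.

9.20%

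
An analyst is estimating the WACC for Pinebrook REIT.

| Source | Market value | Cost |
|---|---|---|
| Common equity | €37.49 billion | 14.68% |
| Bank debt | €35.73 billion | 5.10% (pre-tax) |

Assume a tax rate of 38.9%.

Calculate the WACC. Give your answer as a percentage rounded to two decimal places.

Total capital V = 37.49 + 35.73 = 73.22.
Equity: weight = 37.49/73.22 = 0.5120; cost = 14.68%.
Bank debt: weight = 35.73/73.22 = 0.4880; after-tax cost = 5.1% × (1 − 38.9%) = 3.1161%.
WACC = 0.5120 × 14.6800% + 0.4880 × 3.1161% = 9.0370%.

9.04%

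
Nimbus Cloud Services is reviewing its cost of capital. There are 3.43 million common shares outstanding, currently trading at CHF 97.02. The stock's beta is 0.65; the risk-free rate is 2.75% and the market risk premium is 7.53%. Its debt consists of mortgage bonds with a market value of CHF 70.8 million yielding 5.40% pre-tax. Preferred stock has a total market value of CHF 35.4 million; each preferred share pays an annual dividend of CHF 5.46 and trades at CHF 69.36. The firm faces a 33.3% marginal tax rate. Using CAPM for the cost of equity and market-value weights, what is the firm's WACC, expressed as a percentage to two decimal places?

7.01%

Cost of equity via CAPM: Re = 2.75% + 0.65 × 7.53% = 7.6445%.
Cost of preferred: Rp = 5.46 / 69.36 = 7.8720%.
Market value of equity E = 97.02 × 3.43m = 332.7786m.
Total capital V = 332.7786 + 35.4 + 70.8 = 438.9786.
Equity: weight = 332.7786/438.9786 = 0.7581; cost = 7.6445%.
Preferred: weight = 35.4/438.9786 = 0.0806; cost = 7.872%.
Mortgage bonds: weight = 70.8/438.9786 = 0.1613; after-tax cost = 5.4% × (1 − 33.3%) = 3.6018%.
WACC = 0.7581 × 7.6445% + 0.0806 × 7.8720% + 0.1613 × 3.6018% = 7.0108%.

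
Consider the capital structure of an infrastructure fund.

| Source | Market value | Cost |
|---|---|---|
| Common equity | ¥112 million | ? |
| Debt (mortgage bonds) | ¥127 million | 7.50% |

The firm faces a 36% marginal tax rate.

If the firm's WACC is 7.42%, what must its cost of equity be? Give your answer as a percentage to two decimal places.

Total capital V = 112 + 127 = 239.
Equity weight = 112/239 = 0.4686.
Mortgage bonds weight = 127/239 = 0.5314.
Debt contribution = 0.5314 × 7.5% × (1 − 36%) = 2.5506%.
Required equity contribution = 7.42% − 2.5506% = 4.8694%.
Re = 4.8694% / 0.4686 = 10.3909%.

10.39%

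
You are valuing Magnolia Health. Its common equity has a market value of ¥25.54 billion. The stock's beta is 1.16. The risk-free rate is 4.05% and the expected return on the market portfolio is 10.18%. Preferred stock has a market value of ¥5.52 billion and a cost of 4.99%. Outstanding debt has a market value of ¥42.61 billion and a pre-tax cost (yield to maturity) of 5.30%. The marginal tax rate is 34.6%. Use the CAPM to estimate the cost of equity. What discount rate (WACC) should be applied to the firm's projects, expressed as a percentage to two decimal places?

Market risk premium = 10.18% − 4.05% = 6.13%.
Cost of equity via CAPM: Re = 4.05% + 1.16 × 6.13% = 11.1608%.
Total capital V = 25.54 + 5.52 + 42.61 = 73.67.
Equity: weight = 25.54/73.67 = 0.3467; cost = 11.1608%.
Preferred: weight = 5.52/73.67 = 0.0749; cost = 4.99%.
Debt: weight = 42.61/73.67 = 0.5784; after-tax cost = 5.3% × (1 − 34.6%) = 3.4662%.
WACC = 0.3467 × 11.1608% + 0.0749 × 4.9900% + 0.5784 × 3.4662% = 6.2479%.

6.25%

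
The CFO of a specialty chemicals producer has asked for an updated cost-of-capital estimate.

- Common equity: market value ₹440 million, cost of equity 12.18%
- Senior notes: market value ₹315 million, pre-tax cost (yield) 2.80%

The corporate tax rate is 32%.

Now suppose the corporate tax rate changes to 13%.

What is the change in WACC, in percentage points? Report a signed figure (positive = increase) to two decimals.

+0.22 pp

Current WACC:
Total capital V = 440 + 315 = 755.
Equity: weight = 440/755 = 0.5828; cost = 12.18%.
Senior notes: weight = 315/755 = 0.4172; after-tax cost = 2.8% × (1 − 32%) = 1.9040%.
WACC = 0.5828 × 12.1800% + 0.4172 × 1.9040% = 7.8927%.
After the change:
Total capital V = 440 + 315 = 755.
Equity: weight = 440/755 = 0.5828; cost = 12.18%.
Senior notes: weight = 315/755 = 0.4172; after-tax cost = 2.8% × (1 − 13%) = 2.4360%.
WACC = 0.5828 × 12.1800% + 0.4172 × 2.4360% = 8.1146%.
Change in WACC = 8.1146% − 7.8927% = 0.2220 pp.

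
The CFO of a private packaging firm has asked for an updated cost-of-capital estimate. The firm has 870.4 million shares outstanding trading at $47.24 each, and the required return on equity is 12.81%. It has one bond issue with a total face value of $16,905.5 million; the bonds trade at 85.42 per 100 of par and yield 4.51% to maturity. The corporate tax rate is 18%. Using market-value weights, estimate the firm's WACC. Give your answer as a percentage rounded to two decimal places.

10.44%

Market value of equity E = 47.24 × 870.4m = 41117.696m. Market value of debt D = 16905.5m × 85.42/100 = 14440.6781m.
Total capital V = 41117.696 + 14440.6781 = 55558.3741.
Equity: weight = 41117.696/55558.3741 = 0.7401; cost = 12.81%.
Bonds outstanding: weight = 14440.6781/55558.3741 = 0.2599; after-tax cost = 4.51% × (1 − 18%) = 3.6982%.
WACC = 0.7401 × 12.8100% + 0.2599 × 3.6982% = 10.4417%.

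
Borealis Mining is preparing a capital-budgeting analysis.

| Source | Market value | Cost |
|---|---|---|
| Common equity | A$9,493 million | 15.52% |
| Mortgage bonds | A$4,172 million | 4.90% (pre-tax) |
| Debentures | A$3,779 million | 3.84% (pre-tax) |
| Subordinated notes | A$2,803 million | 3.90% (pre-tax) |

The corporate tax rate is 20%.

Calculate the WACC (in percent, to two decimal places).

9.09%

Total capital V = 9493 + 4172 + 3779 + 2803 = 20247.
Equity: weight = 9493/20247 = 0.4689; cost = 15.52%.
Mortgage bonds: weight = 4172/20247 = 0.2061; after-tax cost = 4.9% × (1 − 20%) = 3.9200%.
Debentures: weight = 3779/20247 = 0.1866; after-tax cost = 3.84% × (1 − 20%) = 3.0720%.
Subordinated notes: weight = 2803/20247 = 0.1384; after-tax cost = 3.9% × (1 − 20%) = 3.1200%.
WACC = 0.4689 × 15.5200% + 0.2061 × 3.9200% + 0.1866 × 3.0720% + 0.1384 × 3.1200% = 9.0897%.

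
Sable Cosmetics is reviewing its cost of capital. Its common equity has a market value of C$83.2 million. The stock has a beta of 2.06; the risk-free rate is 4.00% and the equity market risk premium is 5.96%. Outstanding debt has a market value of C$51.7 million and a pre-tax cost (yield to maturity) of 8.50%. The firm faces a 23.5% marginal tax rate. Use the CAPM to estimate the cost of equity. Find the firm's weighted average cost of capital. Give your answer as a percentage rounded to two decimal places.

12.53%

Cost of equity via CAPM: Re = 4.0% + 2.06 × 5.96% = 16.2776%.
Total capital V = 83.2 + 51.7 = 134.9.
Equity: weight = 83.2/134.9 = 0.6168; cost = 16.2776%.
Debt: weight = 51.7/134.9 = 0.3832; after-tax cost = 8.5% × (1 − 23.5%) = 6.5025%.
WACC = 0.6168 × 16.2776% + 0.3832 × 6.5025% = 12.5313%.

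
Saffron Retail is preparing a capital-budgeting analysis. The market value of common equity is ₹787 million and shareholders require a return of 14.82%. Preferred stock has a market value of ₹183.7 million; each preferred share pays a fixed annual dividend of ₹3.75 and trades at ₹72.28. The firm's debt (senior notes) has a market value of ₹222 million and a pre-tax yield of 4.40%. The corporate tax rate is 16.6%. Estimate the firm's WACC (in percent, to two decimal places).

11.26%

Cost of preferred: Rp = 3.75 / 72.28 = 5.1882%.
Total capital V = 787 + 183.7 + 222 = 1192.7.
Equity: weight = 787/1192.7 = 0.6598; cost = 14.82%.
Preferred: weight = 183.7/1192.7 = 0.1540; cost = 5.1882%.
Senior notes: weight = 222/1192.7 = 0.1861; after-tax cost = 4.4% × (1 − 16.6%) = 3.6696%.
WACC = 0.6598 × 14.8200% + 0.1540 × 5.1882% + 0.1861 × 3.6696% = 11.2611%.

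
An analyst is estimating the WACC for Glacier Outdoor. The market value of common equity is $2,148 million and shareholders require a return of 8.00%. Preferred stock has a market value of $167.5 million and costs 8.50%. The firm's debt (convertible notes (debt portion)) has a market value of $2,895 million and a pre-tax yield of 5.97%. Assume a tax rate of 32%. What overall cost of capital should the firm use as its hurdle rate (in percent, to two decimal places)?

5.83%

Total capital V = 2148 + 167.5 + 2895 = 5210.5.
Equity: weight = 2148/5210.5 = 0.4122; cost = 8%.
Preferred: weight = 167.5/5210.5 = 0.0321; cost = 8.5%.
Convertible notes (debt portion): weight = 2895/5210.5 = 0.5556; after-tax cost = 5.97% × (1 − 32%) = 4.0596%.
WACC = 0.4122 × 8.0000% + 0.0321 × 8.5000% + 0.5556 × 4.0596% = 5.8268%.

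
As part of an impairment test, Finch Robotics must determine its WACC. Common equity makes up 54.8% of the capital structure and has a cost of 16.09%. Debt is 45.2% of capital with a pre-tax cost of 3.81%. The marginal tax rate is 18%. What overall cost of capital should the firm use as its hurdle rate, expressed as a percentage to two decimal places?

10.23%

After-tax cost of debt = 3.81% × (1 − 18%) = 3.1242%.
WACC = 0.548 × 16.0900% + 0.452 × 3.1242% = 10.2295%.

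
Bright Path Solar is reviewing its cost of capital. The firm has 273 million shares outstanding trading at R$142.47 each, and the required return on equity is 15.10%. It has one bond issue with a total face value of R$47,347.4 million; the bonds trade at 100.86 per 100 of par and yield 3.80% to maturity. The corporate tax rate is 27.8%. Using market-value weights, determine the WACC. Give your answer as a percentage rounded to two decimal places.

8.29%

Market value of equity E = 142.47 × 273m = 38894.31m. Market value of debt D = 47347.4m × 100.86/100 = 47754.58764m.
Total capital V = 38894.31 + 47754.58764 = 86648.89764.
Equity: weight = 38894.31/86648.89764 = 0.4489; cost = 15.1%.
Bonds outstanding: weight = 47754.58764/86648.89764 = 0.5511; after-tax cost = 3.8% × (1 − 27.8%) = 2.7436%.
WACC = 0.4489 × 15.1000% + 0.5511 × 2.7436% = 8.2900%.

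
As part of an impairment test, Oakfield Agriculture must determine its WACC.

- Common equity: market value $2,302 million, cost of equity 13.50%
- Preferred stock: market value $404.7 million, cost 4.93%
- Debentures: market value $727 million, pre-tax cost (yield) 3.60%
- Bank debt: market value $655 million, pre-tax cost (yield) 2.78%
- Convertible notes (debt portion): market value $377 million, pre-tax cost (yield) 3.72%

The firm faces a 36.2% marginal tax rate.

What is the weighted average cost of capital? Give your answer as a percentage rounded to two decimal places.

Total capital V = 2302 + 404.7 + 727 + 655 + 377 = 4465.7.
Equity: weight = 2302/4465.7 = 0.5155; cost = 13.5%.
Preferred: weight = 404.7/4465.7 = 0.0906; cost = 4.93%.
Debentures: weight = 727/4465.7 = 0.1628; after-tax cost = 3.6% × (1 − 36.2%) = 2.2968%.
Bank debt: weight = 655/4465.7 = 0.1467; after-tax cost = 2.78% × (1 − 36.2%) = 1.7736%.
Convertible notes (debt portion): weight = 377/4465.7 = 0.0844; after-tax cost = 3.72% × (1 − 36.2%) = 2.3734%.
WACC = 0.5155 × 13.5000% + 0.0906 × 4.9300% + 0.1628 × 2.2968% + 0.1467 × 1.7736% + 0.0844 × 2.3734% = 8.2402%.

8.24%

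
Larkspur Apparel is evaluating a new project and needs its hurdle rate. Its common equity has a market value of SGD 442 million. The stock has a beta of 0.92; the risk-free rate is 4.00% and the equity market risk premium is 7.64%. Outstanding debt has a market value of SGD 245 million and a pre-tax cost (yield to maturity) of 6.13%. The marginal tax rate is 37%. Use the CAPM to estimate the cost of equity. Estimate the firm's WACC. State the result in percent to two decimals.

8.47%

Cost of equity via CAPM: Re = 4.0% + 0.92 × 7.64% = 11.0288%.
Total capital V = 442 + 245 = 687.
Equity: weight = 442/687 = 0.6434; cost = 11.0288%.
Debt: weight = 245/687 = 0.3566; after-tax cost = 6.13% × (1 − 37%) = 3.8619%.
WACC = 0.6434 × 11.0288% + 0.3566 × 3.8619% = 8.4729%.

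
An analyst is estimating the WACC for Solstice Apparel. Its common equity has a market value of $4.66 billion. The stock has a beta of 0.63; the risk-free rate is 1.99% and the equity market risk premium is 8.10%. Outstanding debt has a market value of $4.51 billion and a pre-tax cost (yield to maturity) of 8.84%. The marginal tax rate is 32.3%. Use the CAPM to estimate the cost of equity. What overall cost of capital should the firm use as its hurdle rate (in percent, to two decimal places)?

6.55%

Cost of equity via CAPM: Re = 1.99% + 0.63 × 8.1% = 7.0930%.
Total capital V = 4.66 + 4.51 = 9.17.
Equity: weight = 4.66/9.17 = 0.5082; cost = 7.093%.
Debt: weight = 4.51/9.17 = 0.4918; after-tax cost = 8.84% × (1 − 32.3%) = 5.9847%.
WACC = 0.5082 × 7.0930% + 0.4918 × 5.9847% = 6.5479%.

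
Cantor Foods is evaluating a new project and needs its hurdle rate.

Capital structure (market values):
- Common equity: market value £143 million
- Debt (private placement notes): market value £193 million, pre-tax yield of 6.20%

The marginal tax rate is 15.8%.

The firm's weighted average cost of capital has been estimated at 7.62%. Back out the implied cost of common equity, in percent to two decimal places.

10.86%

Total capital V = 143 + 193 = 336.
Equity weight = 143/336 = 0.4256.
Private placement notes weight = 193/336 = 0.5744.
Debt contribution = 0.5744 × 6.2% × (1 − 15.8%) = 2.9986%.
Required equity contribution = 7.62% − 2.9986% = 4.6214%.
Re = 4.6214% / 0.4256 = 10.8586%.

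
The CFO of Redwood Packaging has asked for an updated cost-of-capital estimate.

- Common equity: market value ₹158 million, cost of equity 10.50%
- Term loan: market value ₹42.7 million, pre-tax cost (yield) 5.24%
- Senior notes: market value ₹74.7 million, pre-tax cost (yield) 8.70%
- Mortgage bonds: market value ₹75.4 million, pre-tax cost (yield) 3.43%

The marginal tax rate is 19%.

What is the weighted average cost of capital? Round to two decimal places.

7.34%

Total capital V = 158 + 42.7 + 74.7 + 75.4 = 350.8.
Equity: weight = 158/350.8 = 0.4504; cost = 10.5%.
Term loan: weight = 42.7/350.8 = 0.1217; after-tax cost = 5.24% × (1 − 19%) = 4.2444%.
Senior notes: weight = 74.7/350.8 = 0.2129; after-tax cost = 8.7% × (1 − 19%) = 7.0470%.
Mortgage bonds: weight = 75.4/350.8 = 0.2149; after-tax cost = 3.43% × (1 − 19%) = 2.7783%.
WACC = 0.4504 × 10.5000% + 0.1217 × 4.2444% + 0.2129 × 7.0470% + 0.2149 × 2.7783% = 7.3436%.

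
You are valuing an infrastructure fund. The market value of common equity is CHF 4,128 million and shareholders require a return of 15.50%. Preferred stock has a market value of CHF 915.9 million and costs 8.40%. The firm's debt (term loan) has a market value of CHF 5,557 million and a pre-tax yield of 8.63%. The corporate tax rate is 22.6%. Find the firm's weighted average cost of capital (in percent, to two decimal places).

Total capital V = 4128 + 915.9 + 5557 = 10600.9.
Equity: weight = 4128/10600.9 = 0.3894; cost = 15.5%.
Preferred: weight = 915.9/10600.9 = 0.0864; cost = 8.4%.
Term loan: weight = 5557/10600.9 = 0.5242; after-tax cost = 8.63% × (1 − 22.6%) = 6.6796%.
WACC = 0.3894 × 15.5000% + 0.0864 × 8.4000% + 0.5242 × 6.6796% = 10.2629%.

10.26%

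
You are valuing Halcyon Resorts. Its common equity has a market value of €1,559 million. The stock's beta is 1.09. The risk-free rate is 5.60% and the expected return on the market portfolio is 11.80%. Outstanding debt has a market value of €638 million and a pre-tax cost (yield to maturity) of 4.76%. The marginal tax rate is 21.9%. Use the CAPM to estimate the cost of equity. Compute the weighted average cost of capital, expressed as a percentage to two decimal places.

Market risk premium = 11.8% − 5.6% = 6.2%.
Cost of equity via CAPM: Re = 5.6% + 1.09 × 6.2% = 12.3580%.
Total capital V = 1559 + 638 = 2197.
Equity: weight = 1559/2197 = 0.7096; cost = 12.358%.
Debt: weight = 638/2197 = 0.2904; after-tax cost = 4.76% × (1 − 21.9%) = 3.7176%.
WACC = 0.7096 × 12.3580% + 0.2904 × 3.7176% = 9.8489%.

9.85%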